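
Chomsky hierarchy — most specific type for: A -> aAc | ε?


Single nonterminal LHS, but a^n c^n is not regular
Classification: Type 2 (Context-Free)


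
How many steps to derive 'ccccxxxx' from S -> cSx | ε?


Derivation: S => cSx => ccSxx => cccSxxx => ccccSxxxx => ccccxxxx
Steps: 5


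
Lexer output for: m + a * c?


Scan left to right, longest-match per lexeme
Tokens: ID(m), OP(+), ID(a), OP(*), ID(c)


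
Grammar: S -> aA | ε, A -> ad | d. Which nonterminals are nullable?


A nonterminal is nullable iff some alternative derives ε (directly, or every symbol in it is nullable)
Nullable: {S}


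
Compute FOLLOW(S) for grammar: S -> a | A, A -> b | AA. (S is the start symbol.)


$ ∈ FOLLOW(S). For each A -> αBβ: add FIRST(β)\{ε} to FOLLOW(B); if β nullable, add FOLLOW(A).
FOLLOW(S) = {$}


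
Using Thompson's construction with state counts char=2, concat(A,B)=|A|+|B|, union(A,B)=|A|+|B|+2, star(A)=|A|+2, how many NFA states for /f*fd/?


Syntax tree has 3 char leaf(s), 0 union(s), 1 star(s)
chars contribute 3×2 = 6; each union adds +2; each star adds +2
Total: 6 + 0 + 2 = 8 states


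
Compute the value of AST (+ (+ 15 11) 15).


Evaluate inner: (+ 15 11) = 26
Evaluate root: (+ 26 15) = 41
Result: 41


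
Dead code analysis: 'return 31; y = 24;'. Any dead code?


statement follows a return and is unreachable
Dead: 'y = 24'


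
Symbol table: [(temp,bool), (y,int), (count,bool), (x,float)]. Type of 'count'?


Lookup 'count' → type bool


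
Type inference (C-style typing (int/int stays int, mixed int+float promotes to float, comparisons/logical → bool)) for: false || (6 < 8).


Operand types: bool || bool
Rule: logical operators take bool operands and yield bool
Result type: bool


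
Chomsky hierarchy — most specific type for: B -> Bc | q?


Left-linear: every RHS is a terminal or one nonterminal followed by a terminal
Classification: Type 3 (Regular)


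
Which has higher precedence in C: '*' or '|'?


'*' is multiplicative (level 10); '|' is bitwise OR (level 3)
Higher level binds tighter
'*' has higher precedence than '|'


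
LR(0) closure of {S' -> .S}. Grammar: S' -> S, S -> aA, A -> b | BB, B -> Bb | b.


Start: S' -> .S
For each item with dot before a nonterminal B, add B -> .γ for every B-production
Closure: [S' -> .S, S -> .aA]


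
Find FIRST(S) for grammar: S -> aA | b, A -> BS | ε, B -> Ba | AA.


Per alternative of S: FIRST(aA) = {a}; FIRST(b) = {b}
FIRST(S) = {a, b}


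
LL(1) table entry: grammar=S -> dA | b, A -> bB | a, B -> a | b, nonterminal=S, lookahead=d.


For [S, d]: 'd' ∈ FIRST(dA)
Entry: S -> dA


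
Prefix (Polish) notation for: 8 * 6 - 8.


left-to-right (same/higher precedence on left): tree is (- (* 8 6) 8)
Prefix: - * 8 6 8


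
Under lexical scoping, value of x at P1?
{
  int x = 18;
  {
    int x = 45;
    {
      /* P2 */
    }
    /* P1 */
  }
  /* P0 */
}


x declared in the same block as P1
x = 45


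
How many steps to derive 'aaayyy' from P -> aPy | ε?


Derivation: P => aPy => aaPyy => aaaPyyy => aaayyy
Steps: 4


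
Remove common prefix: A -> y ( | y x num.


Common prefix: 'y'
Factored: A -> y A', A' -> ( | x num


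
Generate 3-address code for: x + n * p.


Break into single-operator statements:
t1 = n * p
t2 = x + t1


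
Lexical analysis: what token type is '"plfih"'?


Pattern: double-quoted sequence
Type: STRING_LITERAL


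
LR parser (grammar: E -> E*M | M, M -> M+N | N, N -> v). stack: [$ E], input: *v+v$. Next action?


shift '*' to continue E -> E*M
Action: shift


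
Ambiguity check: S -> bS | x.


right-linear, alternatives start with distinct terminals 'b' vs 'x': unique leftmost derivation
Unambiguous


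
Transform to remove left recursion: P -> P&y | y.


Left-recursive alternatives: P&y; non-recursive: y
Introduce P': P -> yP', P' -> &yP' | ε


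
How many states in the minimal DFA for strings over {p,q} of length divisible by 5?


Track length mod 5: states 0..4, accept at 0
Minimal DFA: 5 states


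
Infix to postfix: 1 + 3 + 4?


Left to right (same or higher precedence on left)
Postfix: 1 3 + 4 +


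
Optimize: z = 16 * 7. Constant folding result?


16 * 7 = 112 at compile time
Optimized: z = 112


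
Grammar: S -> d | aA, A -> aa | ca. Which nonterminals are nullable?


A nonterminal is nullable iff some alternative derives ε (directly, or every symbol in it is nullable)
Nullable: {}


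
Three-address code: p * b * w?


Break into single-operator statements:
t1 = p * b
t2 = t1 * w


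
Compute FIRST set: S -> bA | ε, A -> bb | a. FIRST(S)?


Per alternative of S: FIRST(bA) = {b}; FIRST(ε) = {ε}
FIRST(S) = {b, ε}


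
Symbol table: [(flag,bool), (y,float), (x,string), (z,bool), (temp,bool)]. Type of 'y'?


Lookup 'y' → type float


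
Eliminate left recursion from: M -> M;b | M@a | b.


Left-recursive alternatives: M;b, M@a; non-recursive: b
Introduce M': M -> bM', M' -> ;bM' | @aM' | ε


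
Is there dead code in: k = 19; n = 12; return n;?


k is assigned but never read
Dead: 'k = 19'


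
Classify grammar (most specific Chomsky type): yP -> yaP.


LHS has context (more than one symbol) and |LHS| ≤ |RHS|
Classification: Type 1 (Context-Sensitive)


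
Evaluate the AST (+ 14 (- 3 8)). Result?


Evaluate inner: (- 3 8) = -5
Evaluate root: (+ 14 -5) = 9
Result: 9


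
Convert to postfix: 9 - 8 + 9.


Left to right (same or higher precedence on left)
Postfix: 9 8 - 9 +


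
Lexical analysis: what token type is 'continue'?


Pattern: reserved word
Type: KEYWORD


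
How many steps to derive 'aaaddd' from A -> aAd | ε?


Derivation: A => aAd => aaAdd => aaaAddd => aaaddd
Steps: 4


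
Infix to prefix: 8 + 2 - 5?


left-to-right (same/higher precedence on left): tree is (- (+ 8 2) 5)
Prefix: - + 8 2 5


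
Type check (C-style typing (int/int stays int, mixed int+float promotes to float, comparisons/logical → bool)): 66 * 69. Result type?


Operand types: int * int
Rule: mixed int/float promotes to float; int/int stays int
Result type: int


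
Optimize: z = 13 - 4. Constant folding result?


13 - 4 = 9 at compile time
Optimized: z = 9


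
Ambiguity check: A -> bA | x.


right-linear, alternatives start with distinct terminals 'b' vs 'x': unique leftmost derivation
Unambiguous


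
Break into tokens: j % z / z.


Scan left to right, longest-match per lexeme
Tokens: ID(j), OP(%), ID(z), OP(/), ID(z)


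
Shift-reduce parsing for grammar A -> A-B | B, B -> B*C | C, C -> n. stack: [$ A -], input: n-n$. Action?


no handle ('A-' is not any RHS); shift 'n'
Action: shift


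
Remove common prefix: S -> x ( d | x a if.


Common prefix: 'x'
Factored: S -> x S', S' -> ( d | a if


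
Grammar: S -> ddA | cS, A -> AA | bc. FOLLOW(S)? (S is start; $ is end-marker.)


$ ∈ FOLLOW(S). For each A -> αBβ: add FIRST(β)\{ε} to FOLLOW(B); if β nullable, add FOLLOW(A).
FOLLOW(S) = {$}


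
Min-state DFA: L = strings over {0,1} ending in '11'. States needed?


Track the longest suffix of input matching a prefix of '11': 3 classes (prefixes of length 0..2)
Minimal DFA: 3 states


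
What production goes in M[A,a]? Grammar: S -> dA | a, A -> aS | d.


For [A, a]: 'a' ∈ FIRST(aS)
Entry: A -> aS


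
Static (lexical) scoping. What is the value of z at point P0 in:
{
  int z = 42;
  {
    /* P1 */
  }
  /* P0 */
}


z declared in the same block as P0
z = 42


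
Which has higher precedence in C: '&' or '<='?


'<=' is relational (level 7); '&' is bitwise AND (level 5)
Higher level binds tighter
'<=' has higher precedence than '&'


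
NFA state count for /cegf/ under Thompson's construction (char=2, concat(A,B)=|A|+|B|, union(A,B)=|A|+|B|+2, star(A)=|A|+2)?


Syntax tree has 4 char leaf(s), 0 union(s), 0 star(s)
chars contribute 4×2 = 8; each union adds +2; each star adds +2
Total: 8 + 0 + 0 = 8 states


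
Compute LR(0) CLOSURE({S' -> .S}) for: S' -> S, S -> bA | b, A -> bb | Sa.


Start: S' -> .S
For each item with dot before a nonterminal B, add B -> .γ for every B-production
Closure: [S' -> .S, S -> .bA, S -> .b]


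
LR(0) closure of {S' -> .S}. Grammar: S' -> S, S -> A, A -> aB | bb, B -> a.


Start: S' -> .S
For each item with dot before a nonterminal B, add B -> .γ for every B-production
Closure: [S' -> .S, S -> .A, A -> .aB, A -> .bb]


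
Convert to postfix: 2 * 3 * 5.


Left to right (same or higher precedence on left)
Postfix: 2 3 * 5 *


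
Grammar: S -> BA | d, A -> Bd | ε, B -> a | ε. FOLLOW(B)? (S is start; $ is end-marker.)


$ ∈ FOLLOW(S). For each A -> αBβ: add FIRST(β)\{ε} to FOLLOW(B); if β nullable, add FOLLOW(A).
FOLLOW(B) = {$, a, d}


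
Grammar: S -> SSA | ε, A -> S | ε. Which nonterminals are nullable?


A nonterminal is nullable iff some alternative derives ε (directly, or every symbol in it is nullable)
Nullable: {A, S}


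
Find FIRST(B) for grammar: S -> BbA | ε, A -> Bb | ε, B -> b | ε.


Per alternative of B: FIRST(b) = {b}; FIRST(ε) = {ε}
FIRST(B) = {b, ε}


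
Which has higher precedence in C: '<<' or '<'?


'<<' is shift (level 8); '<' is relational (level 7)
Higher level binds tighter
'<<' has higher precedence than '<'


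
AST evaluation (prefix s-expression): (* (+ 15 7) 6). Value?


Evaluate inner: (+ 15 7) = 22
Evaluate root: (* 22 6) = 132
Result: 132


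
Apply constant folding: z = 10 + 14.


10 + 14 = 24 at compile time
Optimized: z = 24


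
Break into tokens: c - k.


Scan left to right, longest-match per lexeme
Tokens: ID(c), OP(-), ID(k)


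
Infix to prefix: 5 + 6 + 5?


left-to-right (same/higher precedence on left): tree is (+ (+ 5 6) 5)
Prefix: + + 5 6 5


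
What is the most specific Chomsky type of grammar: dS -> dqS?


LHS has context (more than one symbol) and |LHS| ≤ |RHS|
Classification: Type 1 (Context-Sensitive)


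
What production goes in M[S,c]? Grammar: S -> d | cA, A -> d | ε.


For [S, c]: 'c' ∈ FIRST(cA)
Entry: S -> cA


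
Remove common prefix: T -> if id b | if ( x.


Common prefix: 'if'
Factored: T -> if T', T' -> id b | ( x


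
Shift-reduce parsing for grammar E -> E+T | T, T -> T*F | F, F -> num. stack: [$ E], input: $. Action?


start symbol E on stack, input exhausted
Action: accept


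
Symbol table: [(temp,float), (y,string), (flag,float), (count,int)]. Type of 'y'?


Lookup 'y' → type string


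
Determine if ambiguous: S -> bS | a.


right-linear, alternatives start with distinct terminals 'b' vs 'a': unique leftmost derivation
Unambiguous


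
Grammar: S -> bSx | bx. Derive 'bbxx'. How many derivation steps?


Derivation: S => bSx => bbxx
Steps: 2


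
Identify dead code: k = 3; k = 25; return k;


first assignment to k is overwritten before any read
Dead: 'k = 3'


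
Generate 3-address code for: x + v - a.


Break into single-operator statements:
t1 = x + v
t2 = t1 - a


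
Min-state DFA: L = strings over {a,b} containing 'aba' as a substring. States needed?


KMP-style automaton: 3 progress states + 1 absorbing accept = 4
Minimal DFA: 4 states


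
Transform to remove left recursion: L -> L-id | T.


Left-recursive alternatives: L-id; non-recursive: T
Introduce L': L -> TL', L' -> -idL' | ε


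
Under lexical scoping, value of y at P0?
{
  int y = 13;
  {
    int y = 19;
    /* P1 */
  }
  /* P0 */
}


y declared in the same block as P0
y = 13


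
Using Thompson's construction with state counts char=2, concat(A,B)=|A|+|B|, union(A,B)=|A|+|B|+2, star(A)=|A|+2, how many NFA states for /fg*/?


Syntax tree has 2 char leaf(s), 0 union(s), 1 star(s)
chars contribute 2×2 = 4; each union adds +2; each star adds +2
Total: 4 + 0 + 2 = 6 states


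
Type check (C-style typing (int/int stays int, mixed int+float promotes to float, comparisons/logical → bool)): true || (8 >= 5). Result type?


Operand types: bool || bool
Rule: logical operators take bool operands and yield bool
Result type: bool


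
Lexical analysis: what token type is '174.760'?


Pattern: digits with a decimal point
Type: FLOAT_LITERAL


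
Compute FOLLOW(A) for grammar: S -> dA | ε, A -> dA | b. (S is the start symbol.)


$ ∈ FOLLOW(S). For each A -> αBβ: add FIRST(β)\{ε} to FOLLOW(B); if β nullable, add FOLLOW(A).
FOLLOW(A) = {$}


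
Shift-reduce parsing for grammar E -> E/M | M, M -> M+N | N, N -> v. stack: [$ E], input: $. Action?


start symbol E on stack, input exhausted
Action: accept


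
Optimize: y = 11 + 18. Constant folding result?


11 + 18 = 29 at compile time
Optimized: y = 29


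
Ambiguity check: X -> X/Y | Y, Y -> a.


precedence layered via separate nonterminal Y: deterministic
Unambiguous


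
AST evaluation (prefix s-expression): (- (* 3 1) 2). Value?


Evaluate inner: (* 3 1) = 3
Evaluate root: (- 3 2) = 1
Result: 1


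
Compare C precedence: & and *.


'*' is multiplicative (level 10); '&' is bitwise AND (level 5)
Higher level binds tighter
'*' has higher precedence than '&'


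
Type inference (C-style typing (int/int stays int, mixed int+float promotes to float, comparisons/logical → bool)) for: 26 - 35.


Operand types: int - int
Rule: mixed int/float promotes to float; int/int stays int
Result type: int


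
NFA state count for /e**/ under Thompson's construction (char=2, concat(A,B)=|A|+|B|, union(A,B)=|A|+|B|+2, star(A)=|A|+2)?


Syntax tree has 1 char leaf(s), 0 union(s), 2 star(s)
chars contribute 1×2 = 2; each union adds +2; each star adds +2
Total: 2 + 0 + 4 = 6 states


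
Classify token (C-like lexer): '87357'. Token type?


Pattern: digits only
Type: INTEGER_LITERAL


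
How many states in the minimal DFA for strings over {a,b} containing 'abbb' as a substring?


KMP-style automaton: 4 progress states + 1 absorbing accept = 5
Minimal DFA: 5 states


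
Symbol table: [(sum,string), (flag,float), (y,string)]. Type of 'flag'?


Lookup 'flag' → type float


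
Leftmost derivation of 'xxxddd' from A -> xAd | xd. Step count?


Derivation: A => xAd => xxAdd => xxxddd
Steps: 3


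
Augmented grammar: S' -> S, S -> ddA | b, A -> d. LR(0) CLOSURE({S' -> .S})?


Start: S' -> .S
For each item with dot before a nonterminal B, add B -> .γ for every B-production
Closure: [S' -> .S, S -> .ddA, S -> .b]


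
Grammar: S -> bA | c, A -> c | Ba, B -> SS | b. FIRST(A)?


Per alternative of A: FIRST(c) = {c}; FIRST(Ba) = {b, c}
FIRST(A) = {b, c}


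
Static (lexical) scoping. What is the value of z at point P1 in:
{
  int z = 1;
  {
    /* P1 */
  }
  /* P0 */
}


P1's block does not declare z; resolves to the enclosing declaration at depth 0
z = 1


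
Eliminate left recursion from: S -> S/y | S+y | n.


Left-recursive alternatives: S/y, S+y; non-recursive: n
Introduce S': S -> nS', S' -> /yS' | +yS' | ε


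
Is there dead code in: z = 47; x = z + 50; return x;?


z is read by x's definition; x is returned
No dead code


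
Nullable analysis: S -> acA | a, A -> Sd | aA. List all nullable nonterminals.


A nonterminal is nullable iff some alternative derives ε (directly, or every symbol in it is nullable)
Nullable: {}


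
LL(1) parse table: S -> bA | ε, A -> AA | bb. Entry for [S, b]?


For [S, b]: 'b' ∈ FIRST(bA)
Entry: S -> bA


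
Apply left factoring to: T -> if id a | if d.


Common prefix: 'if'
Factored: T -> if T', T' -> id a | d


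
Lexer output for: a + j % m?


Scan left to right, longest-match per lexeme
Tokens: ID(a), OP(+), ID(j), OP(%), ID(m)


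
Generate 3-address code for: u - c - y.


Break into single-operator statements:
t1 = u - c
t2 = t1 - y


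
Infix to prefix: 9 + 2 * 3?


'*' binds tighter: tree is (+ 9 (* 2 3))
Prefix: + 9 * 2 3


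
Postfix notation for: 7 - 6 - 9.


Left to right (same or higher precedence on left)
Postfix: 7 6 - 9 -


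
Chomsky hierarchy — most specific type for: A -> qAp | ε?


Single nonterminal LHS, but q^n p^n is not regular
Classification: Type 2 (Context-Free)


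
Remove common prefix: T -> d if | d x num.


Common prefix: 'd'
Factored: T -> d T', T' -> if | x num


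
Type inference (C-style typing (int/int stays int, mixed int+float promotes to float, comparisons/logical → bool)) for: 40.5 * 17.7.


Operand types: float * float
Rule: mixed int/float promotes to float; int/int stays int
Result type: float


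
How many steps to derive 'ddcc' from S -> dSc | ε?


Derivation: S => dSc => ddScc => ddcc
Steps: 3


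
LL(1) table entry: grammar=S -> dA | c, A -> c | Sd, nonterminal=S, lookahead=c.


For [S, c]: 'c' ∈ FIRST(c)
Entry: S -> c


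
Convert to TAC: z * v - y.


Break into single-operator statements:
t1 = z * v
t2 = t1 - y


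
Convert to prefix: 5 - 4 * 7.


'*' binds tighter: tree is (- 5 (* 4 7))
Prefix: - 5 * 4 7


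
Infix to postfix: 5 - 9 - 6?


Left to right (same or higher precedence on left)
Postfix: 5 9 - 6 -


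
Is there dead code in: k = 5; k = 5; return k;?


first assignment to k is overwritten before any read
Dead: 'k = 5'


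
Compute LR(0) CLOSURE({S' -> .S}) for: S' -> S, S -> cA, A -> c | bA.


Start: S' -> .S
For each item with dot before a nonterminal B, add B -> .γ for every B-production
Closure: [S' -> .S, S -> .cA]


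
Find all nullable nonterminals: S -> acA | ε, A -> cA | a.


A nonterminal is nullable iff some alternative derives ε (directly, or every symbol in it is nullable)
Nullable: {S}


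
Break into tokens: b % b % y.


Scan left to right, longest-match per lexeme
Tokens: ID(b), OP(%), ID(b), OP(%), ID(y)


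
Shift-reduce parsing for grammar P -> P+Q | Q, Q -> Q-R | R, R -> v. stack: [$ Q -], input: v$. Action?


no handle; shift 'v'
Action: shift


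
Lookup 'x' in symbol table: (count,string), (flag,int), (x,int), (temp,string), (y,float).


Lookup 'x' → type int


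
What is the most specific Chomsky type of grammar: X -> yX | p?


Right-linear: every RHS is a terminal or a terminal followed by one nonterminal
Classification: Type 3 (Regular)


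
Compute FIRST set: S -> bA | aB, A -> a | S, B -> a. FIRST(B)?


Per alternative of B: FIRST(a) = {a}
FIRST(B) = {a}


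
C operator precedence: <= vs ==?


'<=' is relational (level 7); '==' is equality (level 6)
Higher level binds tighter
'<=' has higher precedence than '=='


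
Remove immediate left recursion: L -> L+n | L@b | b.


Left-recursive alternatives: L+n, L@b; non-recursive: b
Introduce L': L -> bL', L' -> +nL' | @bL' | ε


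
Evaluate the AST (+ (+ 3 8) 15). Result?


Evaluate inner: (+ 3 8) = 11
Evaluate root: (+ 11 15) = 26
Result: 26


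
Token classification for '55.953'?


Pattern: digits with a decimal point
Type: FLOAT_LITERAL


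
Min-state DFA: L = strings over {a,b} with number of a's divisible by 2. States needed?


Track (count of a) mod 2: states 0..1, accept at 0
Minimal DFA: 2 states


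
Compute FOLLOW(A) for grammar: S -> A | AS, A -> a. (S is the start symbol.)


$ ∈ FOLLOW(S). For each A -> αBβ: add FIRST(β)\{ε} to FOLLOW(B); if β nullable, add FOLLOW(A).
FOLLOW(A) = {$, a}


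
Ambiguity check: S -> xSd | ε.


balanced x^n…d^n: each string has a unique parse
Unambiguous


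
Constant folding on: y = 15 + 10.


15 + 10 = 25 at compile time
Optimized: y = 25


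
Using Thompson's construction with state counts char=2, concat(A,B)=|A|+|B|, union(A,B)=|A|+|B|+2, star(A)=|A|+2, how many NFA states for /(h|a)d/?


Syntax tree has 3 char leaf(s), 1 union(s), 0 star(s)
chars contribute 3×2 = 6; each union adds +2; each star adds +2
Total: 6 + 2 + 0 = 8 states


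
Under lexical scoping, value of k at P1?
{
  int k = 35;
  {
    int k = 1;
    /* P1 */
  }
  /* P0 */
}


k declared in the same block as P1
k = 1


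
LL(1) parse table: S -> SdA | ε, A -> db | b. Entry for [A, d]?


For [A, d]: 'd' ∈ FIRST(db)
Entry: A -> db


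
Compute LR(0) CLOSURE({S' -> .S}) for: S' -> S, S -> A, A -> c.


Start: S' -> .S
For each item with dot before a nonterminal B, add B -> .γ for every B-production
Closure: [S' -> .S, S -> .A, A -> .c]


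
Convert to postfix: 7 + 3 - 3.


Left to right (same or higher precedence on left)
Postfix: 7 3 + 3 -


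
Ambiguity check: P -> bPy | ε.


balanced b^n…y^n: each string has a unique parse
Unambiguous


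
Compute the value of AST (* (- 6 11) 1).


Evaluate inner: (- 6 11) = -5
Evaluate root: (* -5 1) = -5
Result: -5


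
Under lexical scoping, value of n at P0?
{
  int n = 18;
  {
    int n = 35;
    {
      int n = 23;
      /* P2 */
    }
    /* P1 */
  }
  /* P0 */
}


n declared in the same block as P0
n = 18


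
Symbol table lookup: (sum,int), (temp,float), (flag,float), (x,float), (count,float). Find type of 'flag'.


Lookup 'flag' → type float


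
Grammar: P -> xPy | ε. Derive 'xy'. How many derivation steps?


Derivation: P => xPy => xy
Steps: 2


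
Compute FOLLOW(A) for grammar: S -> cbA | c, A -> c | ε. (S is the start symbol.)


$ ∈ FOLLOW(S). For each A -> αBβ: add FIRST(β)\{ε} to FOLLOW(B); if β nullable, add FOLLOW(A).
FOLLOW(A) = {$}


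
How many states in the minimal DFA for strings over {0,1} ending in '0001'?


Track the longest suffix of input matching a prefix of '0001': 5 classes (prefixes of length 0..4)
Minimal DFA: 5 states


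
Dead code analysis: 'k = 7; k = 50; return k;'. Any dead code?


first assignment to k is overwritten before any read
Dead: 'k = 7'


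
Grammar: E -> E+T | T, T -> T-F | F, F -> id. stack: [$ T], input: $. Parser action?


lookahead ∉ {-} so T won't extend; reduce E -> T
Action: reduce (E -> T)


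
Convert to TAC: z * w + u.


Break into single-operator statements:
t1 = z * w
t2 = t1 + u


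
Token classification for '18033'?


Pattern: digits only
Type: INTEGER_LITERAL


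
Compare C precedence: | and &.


'&' is bitwise AND (level 5); '|' is bitwise OR (level 3)
Higher level binds tighter
'&' has higher precedence than '|'


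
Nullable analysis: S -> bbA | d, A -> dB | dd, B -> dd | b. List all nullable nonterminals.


A nonterminal is nullable iff some alternative derives ε (directly, or every symbol in it is nullable)
Nullable: {}


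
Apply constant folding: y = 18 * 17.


18 * 17 = 306 at compile time
Optimized: y = 306


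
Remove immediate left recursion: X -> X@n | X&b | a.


Left-recursive alternatives: X@n, X&b; non-recursive: a
Introduce X': X -> aX', X' -> @nX' | &bX' | ε


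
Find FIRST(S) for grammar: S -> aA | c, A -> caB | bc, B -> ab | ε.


Per alternative of S: FIRST(aA) = {a}; FIRST(c) = {c}
FIRST(S) = {a, c}


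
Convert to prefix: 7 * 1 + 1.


left-to-right (same/higher precedence on left): tree is (+ (* 7 1) 1)
Prefix: + * 7 1 1


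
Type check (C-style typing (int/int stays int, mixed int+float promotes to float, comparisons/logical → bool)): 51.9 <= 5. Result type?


Operand types: float <= int
Rule: comparison yields bool
Result type: bool


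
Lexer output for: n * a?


Scan left to right, longest-match per lexeme
Tokens: ID(n), OP(*), ID(a)


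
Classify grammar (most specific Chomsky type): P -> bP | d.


Right-linear: every RHS is a terminal or a terminal followed by one nonterminal
Classification: Type 3 (Regular)


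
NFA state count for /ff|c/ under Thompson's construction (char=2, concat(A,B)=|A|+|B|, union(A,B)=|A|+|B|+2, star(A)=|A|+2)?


Syntax tree has 3 char leaf(s), 1 union(s), 0 star(s)
chars contribute 3×2 = 6; each union adds +2; each star adds +2
Total: 6 + 2 + 0 = 8 states


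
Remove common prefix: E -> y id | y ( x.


Common prefix: 'y'
Factored: E -> y E', E' -> id | ( x


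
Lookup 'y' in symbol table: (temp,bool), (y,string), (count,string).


Lookup 'y' → type string


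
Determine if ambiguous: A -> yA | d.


right-linear, alternatives start with distinct terminals 'y' vs 'd': unique leftmost derivation
Unambiguous


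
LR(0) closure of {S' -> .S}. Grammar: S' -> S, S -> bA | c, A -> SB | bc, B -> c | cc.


Start: S' -> .S
For each item with dot before a nonterminal B, add B -> .γ for every B-production
Closure: [S' -> .S, S -> .bA, S -> .c]


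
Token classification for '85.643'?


Pattern: digits with a decimal point
Type: FLOAT_LITERAL


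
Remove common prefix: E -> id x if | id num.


Common prefix: 'id'
Factored: E -> id E', E' -> x if | num


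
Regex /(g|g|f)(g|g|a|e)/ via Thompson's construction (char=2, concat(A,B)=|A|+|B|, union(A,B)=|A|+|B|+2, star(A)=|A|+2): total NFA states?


Syntax tree has 7 char leaf(s), 5 union(s), 0 star(s)
chars contribute 7×2 = 14; each union adds +2; each star adds +2
Total: 14 + 10 + 0 = 24 states


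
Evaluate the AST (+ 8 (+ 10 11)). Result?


Evaluate inner: (+ 10 11) = 21
Evaluate root: (+ 8 21) = 29
Result: 29


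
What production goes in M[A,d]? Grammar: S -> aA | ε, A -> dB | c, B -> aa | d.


For [A, d]: 'd' ∈ FIRST(dB)
Entry: A -> dB


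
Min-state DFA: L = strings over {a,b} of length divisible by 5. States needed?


Track length mod 5: states 0..4, accept at 0
Minimal DFA: 5 states


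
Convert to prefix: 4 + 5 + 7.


left-to-right (same/higher precedence on left): tree is (+ (+ 4 5) 7)
Prefix: + + 4 5 7


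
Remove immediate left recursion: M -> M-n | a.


Left-recursive alternatives: M-n; non-recursive: a
Introduce M': M -> aM', M' -> -nM' | ε


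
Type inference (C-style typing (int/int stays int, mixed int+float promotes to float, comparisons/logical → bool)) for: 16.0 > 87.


Operand types: float > int
Rule: comparison yields bool
Result type: bool


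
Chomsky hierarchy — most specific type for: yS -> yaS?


LHS has context (more than one symbol) and |LHS| ≤ |RHS|
Classification: Type 1 (Context-Sensitive)


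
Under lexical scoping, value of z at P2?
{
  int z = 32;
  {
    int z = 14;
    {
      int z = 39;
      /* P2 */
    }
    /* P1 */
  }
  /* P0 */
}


z declared in the same block as P2
z = 39


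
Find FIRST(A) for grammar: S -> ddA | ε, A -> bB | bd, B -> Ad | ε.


Per alternative of A: FIRST(bB) = {b}; FIRST(bd) = {b}
FIRST(A) = {b}


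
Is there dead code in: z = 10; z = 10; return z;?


first assignment to z is overwritten before any read
Dead: 'z = 10'


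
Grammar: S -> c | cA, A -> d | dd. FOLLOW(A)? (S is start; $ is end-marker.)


$ ∈ FOLLOW(S). For each A -> αBβ: add FIRST(β)\{ε} to FOLLOW(B); if β nullable, add FOLLOW(A).
FOLLOW(A) = {$}


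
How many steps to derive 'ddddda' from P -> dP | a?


Derivation: P => dP => ddP => dddP => ddddP => dddddP => ddddda
Steps: 6


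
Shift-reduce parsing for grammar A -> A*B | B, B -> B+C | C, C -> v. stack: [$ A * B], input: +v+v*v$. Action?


'+' can extend B; shift to build B -> B+C
Action: shift


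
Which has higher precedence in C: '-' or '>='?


'-' is additive (level 9); '>=' is relational (level 7)
Higher level binds tighter
'-' has higher precedence than '>='


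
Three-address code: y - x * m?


Break into single-operator statements:
t1 = x * m
t2 = y - t1


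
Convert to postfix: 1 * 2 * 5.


Left to right (same or higher precedence on left)
Postfix: 1 2 * 5 *


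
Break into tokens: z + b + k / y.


Scan left to right, longest-match per lexeme
Tokens: ID(z), OP(+), ID(b), OP(+), ID(k), OP(/), ID(y)


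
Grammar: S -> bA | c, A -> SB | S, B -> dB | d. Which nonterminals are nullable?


A nonterminal is nullable iff some alternative derives ε (directly, or every symbol in it is nullable)
Nullable: {}


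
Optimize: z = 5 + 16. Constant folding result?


5 + 16 = 21 at compile time
Optimized: z = 21


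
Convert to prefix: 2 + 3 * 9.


'*' binds tighter: tree is (+ 2 (* 3 9))
Prefix: + 2 * 3 9


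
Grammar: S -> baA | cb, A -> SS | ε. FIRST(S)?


Per alternative of S: FIRST(baA) = {b}; FIRST(cb) = {c}
FIRST(S) = {b, c}


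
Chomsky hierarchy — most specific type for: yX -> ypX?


LHS has context (more than one symbol) and |LHS| ≤ |RHS|
Classification: Type 1 (Context-Sensitive)


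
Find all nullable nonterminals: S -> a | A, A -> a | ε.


A nonterminal is nullable iff some alternative derives ε (directly, or every symbol in it is nullable)
Nullable: {A, S}


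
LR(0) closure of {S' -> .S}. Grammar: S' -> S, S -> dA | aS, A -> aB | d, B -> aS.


Start: S' -> .S
For each item with dot before a nonterminal B, add B -> .γ for every B-production
Closure: [S' -> .S, S -> .dA, S -> .aS]


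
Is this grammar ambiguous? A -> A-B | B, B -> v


precedence layered via separate nonterminal B: deterministic
Unambiguous


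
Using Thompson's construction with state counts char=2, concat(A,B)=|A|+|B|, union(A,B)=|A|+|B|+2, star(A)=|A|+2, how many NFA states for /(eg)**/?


Syntax tree has 2 char leaf(s), 0 union(s), 2 star(s)
chars contribute 2×2 = 4; each union adds +2; each star adds +2
Total: 4 + 0 + 4 = 8 states


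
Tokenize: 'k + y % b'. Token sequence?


Scan left to right, longest-match per lexeme
Tokens: ID(k), OP(+), ID(y), OP(%), ID(b)


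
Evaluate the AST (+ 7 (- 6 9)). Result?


Evaluate inner: (- 6 9) = -3
Evaluate root: (+ 7 -3) = 4
Result: 4


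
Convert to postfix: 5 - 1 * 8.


* has higher precedence, evaluate 1*8 first
Postfix: 5 1 8 * -


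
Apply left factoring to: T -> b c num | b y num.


Common prefix: 'b'
Factored: T -> b T', T' -> c num | y num


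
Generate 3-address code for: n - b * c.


Break into single-operator statements:
t1 = b * c
t2 = n - t1


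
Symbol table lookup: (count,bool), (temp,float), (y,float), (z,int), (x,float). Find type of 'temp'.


Lookup 'temp' → type float


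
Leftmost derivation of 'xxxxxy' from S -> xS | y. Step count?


Derivation: S => xS => xxS => xxxS => xxxxS => xxxxxS => xxxxxy
Steps: 6


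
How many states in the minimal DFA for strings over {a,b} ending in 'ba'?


Track the longest suffix of input matching a prefix of 'ba': 3 classes (prefixes of length 0..2)
Minimal DFA: 3 states


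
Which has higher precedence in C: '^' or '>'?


'>' is relational (level 7); '^' is bitwise XOR (level 4)
Higher level binds tighter
'>' has higher precedence than '^'


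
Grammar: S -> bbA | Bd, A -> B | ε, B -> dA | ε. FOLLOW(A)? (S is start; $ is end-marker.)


$ ∈ FOLLOW(S). For each A -> αBβ: add FIRST(β)\{ε} to FOLLOW(B); if β nullable, add FOLLOW(A).
FOLLOW(A) = {$, d}


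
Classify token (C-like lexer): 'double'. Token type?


Pattern: reserved word
Type: KEYWORD


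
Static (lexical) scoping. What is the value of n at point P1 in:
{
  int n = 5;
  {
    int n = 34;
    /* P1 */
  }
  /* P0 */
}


n declared in the same block as P1
n = 34


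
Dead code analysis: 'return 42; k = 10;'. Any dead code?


statement follows a return and is unreachable
Dead: 'k = 10'


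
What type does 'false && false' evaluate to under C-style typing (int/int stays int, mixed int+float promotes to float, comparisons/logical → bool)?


Operand types: bool && bool
Rule: logical operators take bool operands and yield bool
Result type: bool


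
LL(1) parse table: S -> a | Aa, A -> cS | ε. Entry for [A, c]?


For [A, c]: 'c' ∈ FIRST(cS)
Entry: A -> cS


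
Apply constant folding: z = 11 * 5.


11 * 5 = 55 at compile time
Optimized: z = 55


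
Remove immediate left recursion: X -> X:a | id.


Left-recursive alternatives: X:a; non-recursive: id
Introduce X': X -> idX', X' -> :aX' | ε


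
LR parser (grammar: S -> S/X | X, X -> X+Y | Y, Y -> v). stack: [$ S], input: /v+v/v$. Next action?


shift '/' to continue S -> S/X
Action: shift


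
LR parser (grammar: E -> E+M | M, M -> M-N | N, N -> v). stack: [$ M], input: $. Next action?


lookahead ∉ {-} so M won't extend; reduce E -> M
Action: reduce (E -> M)


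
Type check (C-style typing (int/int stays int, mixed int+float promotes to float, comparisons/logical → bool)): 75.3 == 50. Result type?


Operand types: float == int
Rule: comparison yields bool
Result type: bool


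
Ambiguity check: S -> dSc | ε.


balanced d^n…c^n: each string has a unique parse
Unambiguous


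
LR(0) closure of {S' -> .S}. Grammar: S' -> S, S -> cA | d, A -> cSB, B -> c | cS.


Start: S' -> .S
For each item with dot before a nonterminal B, add B -> .γ for every B-production
Closure: [S' -> .S, S -> .cA, S -> .d]


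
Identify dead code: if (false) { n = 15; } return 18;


condition is constant false, so the whole block is unreachable
Dead: 'if (false) { n = 15; }'


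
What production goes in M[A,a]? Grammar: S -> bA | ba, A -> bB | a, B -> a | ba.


For [A, a]: 'a' ∈ FIRST(a)
Entry: A -> a


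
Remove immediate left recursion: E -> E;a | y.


Left-recursive alternatives: E;a; non-recursive: y
Introduce E': E -> yE', E' -> ;aE' | ε


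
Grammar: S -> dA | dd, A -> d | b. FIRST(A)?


Per alternative of A: FIRST(d) = {d}; FIRST(b) = {b}
FIRST(A) = {b, d}


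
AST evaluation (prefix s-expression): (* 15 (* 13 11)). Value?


Evaluate inner: (* 13 11) = 143
Evaluate root: (* 15 143) = 2145
Result: 2145


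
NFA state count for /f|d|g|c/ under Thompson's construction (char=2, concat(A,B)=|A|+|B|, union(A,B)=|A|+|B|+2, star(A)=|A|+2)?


Syntax tree has 4 char leaf(s), 3 union(s), 0 star(s)
chars contribute 4×2 = 8; each union adds +2; each star adds +2
Total: 8 + 6 + 0 = 14 states


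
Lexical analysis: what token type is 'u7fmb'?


Pattern: letter/underscore followed by alphanumerics, not a keyword
Type: IDENTIFIER


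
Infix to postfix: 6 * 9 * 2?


Left to right (same or higher precedence on left)
Postfix: 6 9 * 2 *


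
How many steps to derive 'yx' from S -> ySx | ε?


Derivation: S => ySx => yx
Steps: 2


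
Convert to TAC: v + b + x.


Break into single-operator statements:
t1 = v + b
t2 = t1 + x


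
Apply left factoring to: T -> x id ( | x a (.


Common prefix: 'x'
Factored: T -> x T', T' -> id ( | a (


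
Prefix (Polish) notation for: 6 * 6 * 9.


left-to-right (same/higher precedence on left): tree is (* (* 6 6) 9)
Prefix: * * 6 6 9


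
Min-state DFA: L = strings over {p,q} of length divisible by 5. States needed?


Track length mod 5: states 0..4, accept at 0
Minimal DFA: 5 states


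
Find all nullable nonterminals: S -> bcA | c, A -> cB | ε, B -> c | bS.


A nonterminal is nullable iff some alternative derives ε (directly, or every symbol in it is nullable)
Nullable: {A}


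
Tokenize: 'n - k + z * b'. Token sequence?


Scan left to right, longest-match per lexeme
Tokens: ID(n), OP(-), ID(k), OP(+), ID(z), OP(*), ID(b)


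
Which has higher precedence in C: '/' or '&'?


'/' is multiplicative (level 10); '&' is bitwise AND (level 5)
Higher level binds tighter
'/' has higher precedence than '&'


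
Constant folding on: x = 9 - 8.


9 - 8 = 1 at compile time
Optimized: x = 1


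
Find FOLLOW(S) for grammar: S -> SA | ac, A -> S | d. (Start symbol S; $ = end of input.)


$ ∈ FOLLOW(S). For each A -> αBβ: add FIRST(β)\{ε} to FOLLOW(B); if β nullable, add FOLLOW(A).
FOLLOW(S) = {$, a, d}


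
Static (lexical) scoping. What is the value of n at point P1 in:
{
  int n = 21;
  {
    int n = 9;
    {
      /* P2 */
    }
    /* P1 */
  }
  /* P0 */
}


n declared in the same block as P1
n = 9


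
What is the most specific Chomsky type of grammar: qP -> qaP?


LHS has context (more than one symbol) and |LHS| ≤ |RHS|
Classification: Type 1 (Context-Sensitive)


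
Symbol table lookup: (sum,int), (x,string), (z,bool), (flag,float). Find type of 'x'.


Lookup 'x' → type string


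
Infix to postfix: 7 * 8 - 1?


Left to right (same or higher precedence on left)
Postfix: 7 8 * 1 -


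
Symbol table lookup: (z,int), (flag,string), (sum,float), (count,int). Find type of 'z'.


Lookup 'z' → type int


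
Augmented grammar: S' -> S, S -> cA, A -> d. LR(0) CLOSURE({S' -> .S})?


Start: S' -> .S
For each item with dot before a nonterminal B, add B -> .γ for every B-production
Closure: [S' -> .S, S -> .cA]


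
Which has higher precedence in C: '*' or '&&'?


'*' is multiplicative (level 10); '&&' is logical AND (level 2)
Higher level binds tighter
'*' has higher precedence than '&&'


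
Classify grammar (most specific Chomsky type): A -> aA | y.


Right-linear: every RHS is a terminal or a terminal followed by one nonterminal
Classification: Type 3 (Regular)


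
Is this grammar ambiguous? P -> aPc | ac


balanced a^n…c^n: each string has a unique parse
Unambiguous


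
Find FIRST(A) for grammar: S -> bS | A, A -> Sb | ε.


Per alternative of A: FIRST(Sb) = {b}; FIRST(ε) = {ε}
FIRST(A) = {b, ε}


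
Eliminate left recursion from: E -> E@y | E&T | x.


Left-recursive alternatives: E@y, E&T; non-recursive: x
Introduce E': E -> xE', E' -> @yE' | &TE' | ε


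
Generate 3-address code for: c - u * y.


Break into single-operator statements:
t1 = u * y
t2 = c - t1


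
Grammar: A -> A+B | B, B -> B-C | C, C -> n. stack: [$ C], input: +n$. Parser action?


'C' (not preceded by B-) is the handle for B -> C
Action: reduce (B -> C)


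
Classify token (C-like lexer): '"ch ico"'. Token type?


Pattern: double-quoted sequence
Type: STRING_LITERAL


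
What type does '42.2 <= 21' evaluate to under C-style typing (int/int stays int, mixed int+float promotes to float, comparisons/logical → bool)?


Operand types: float <= int
Rule: comparison yields bool
Result type: bool


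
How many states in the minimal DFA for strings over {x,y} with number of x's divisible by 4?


Track (count of x) mod 4: states 0..3, accept at 0
Minimal DFA: 4 states


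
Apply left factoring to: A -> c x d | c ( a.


Common prefix: 'c'
Factored: A -> c A', A' -> x d | ( a


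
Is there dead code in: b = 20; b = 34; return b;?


first assignment to b is overwritten before any read
Dead: 'b = 20'


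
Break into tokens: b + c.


Scan left to right, longest-match per lexeme
Tokens: ID(b), OP(+), ID(c)


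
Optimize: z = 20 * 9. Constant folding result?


20 * 9 = 180 at compile time
Optimized: z = 180


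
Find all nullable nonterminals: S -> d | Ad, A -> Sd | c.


A nonterminal is nullable iff some alternative derives ε (directly, or every symbol in it is nullable)
Nullable: {}


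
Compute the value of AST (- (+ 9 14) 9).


Evaluate inner: (+ 9 14) = 23
Evaluate root: (- 23 9) = 14
Result: 14


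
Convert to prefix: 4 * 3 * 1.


left-to-right (same/higher precedence on left): tree is (* (* 4 3) 1)
Prefix: * * 4 3 1


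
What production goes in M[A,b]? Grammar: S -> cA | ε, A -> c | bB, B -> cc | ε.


For [A, b]: 'b' ∈ FIRST(bB)
Entry: A -> bB


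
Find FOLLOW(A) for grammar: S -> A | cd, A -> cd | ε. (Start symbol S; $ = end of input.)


$ ∈ FOLLOW(S). For each A -> αBβ: add FIRST(β)\{ε} to FOLLOW(B); if β nullable, add FOLLOW(A).
FOLLOW(A) = {$}
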